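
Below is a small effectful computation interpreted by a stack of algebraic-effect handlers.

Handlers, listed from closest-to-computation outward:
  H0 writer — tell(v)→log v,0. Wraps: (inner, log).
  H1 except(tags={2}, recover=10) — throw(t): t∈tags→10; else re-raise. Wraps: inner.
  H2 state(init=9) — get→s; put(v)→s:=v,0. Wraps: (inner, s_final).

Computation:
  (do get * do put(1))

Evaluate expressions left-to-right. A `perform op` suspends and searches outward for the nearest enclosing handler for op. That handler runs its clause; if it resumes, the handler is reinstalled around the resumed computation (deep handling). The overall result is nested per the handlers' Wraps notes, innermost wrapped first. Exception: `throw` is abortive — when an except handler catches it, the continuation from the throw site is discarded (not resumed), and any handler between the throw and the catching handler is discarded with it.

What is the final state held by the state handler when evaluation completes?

Step-by-step:
get @ H2 ⇒ 9
put(1) @ H2 ⇒ s:=1
H0 returns (0, ())
H1 returns (0, ())
H2 returns ((0, ()), 1)
= ((0, ()), 1)

Answer: 1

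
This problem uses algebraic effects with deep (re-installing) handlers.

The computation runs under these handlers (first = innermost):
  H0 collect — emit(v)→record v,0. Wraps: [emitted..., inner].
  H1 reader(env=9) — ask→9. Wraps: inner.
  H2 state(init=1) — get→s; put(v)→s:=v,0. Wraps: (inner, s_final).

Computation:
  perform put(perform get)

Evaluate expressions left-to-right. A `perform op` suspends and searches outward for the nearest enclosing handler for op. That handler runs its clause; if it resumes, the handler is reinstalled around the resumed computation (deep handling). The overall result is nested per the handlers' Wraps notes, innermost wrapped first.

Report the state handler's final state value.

Answer: 1

Step-by-step:
get @ H2 ⇒ 1
put(1) @ H2 ⇒ s:=1
H0 returns [0]
H1 returns [0]
H2 returns ([0], 1)
= ([0], 1)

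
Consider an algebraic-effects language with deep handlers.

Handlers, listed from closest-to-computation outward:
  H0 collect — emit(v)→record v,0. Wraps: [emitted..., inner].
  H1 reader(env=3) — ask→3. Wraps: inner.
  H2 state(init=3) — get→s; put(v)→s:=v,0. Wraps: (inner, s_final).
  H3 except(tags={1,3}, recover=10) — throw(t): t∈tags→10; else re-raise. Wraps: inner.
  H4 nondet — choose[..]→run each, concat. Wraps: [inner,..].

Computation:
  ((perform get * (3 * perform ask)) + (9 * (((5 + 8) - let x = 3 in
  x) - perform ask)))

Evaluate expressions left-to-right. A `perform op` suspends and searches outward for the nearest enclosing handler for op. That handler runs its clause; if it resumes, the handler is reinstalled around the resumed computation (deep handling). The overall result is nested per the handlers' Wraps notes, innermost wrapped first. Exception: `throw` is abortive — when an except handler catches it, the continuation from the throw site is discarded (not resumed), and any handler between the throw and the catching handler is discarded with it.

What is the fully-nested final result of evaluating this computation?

Answer: [([90], 3)]

Step-by-step:
get @ H2 ⇒ 3
ask @ H1 ⇒ 3
ask @ H1 ⇒ 3
H0 returns [90]
H1 returns [90]
H2 returns ([90], 3)
H3 returns ([90], 3)
H4 returns [([90], 3)]
= [([90], 3)]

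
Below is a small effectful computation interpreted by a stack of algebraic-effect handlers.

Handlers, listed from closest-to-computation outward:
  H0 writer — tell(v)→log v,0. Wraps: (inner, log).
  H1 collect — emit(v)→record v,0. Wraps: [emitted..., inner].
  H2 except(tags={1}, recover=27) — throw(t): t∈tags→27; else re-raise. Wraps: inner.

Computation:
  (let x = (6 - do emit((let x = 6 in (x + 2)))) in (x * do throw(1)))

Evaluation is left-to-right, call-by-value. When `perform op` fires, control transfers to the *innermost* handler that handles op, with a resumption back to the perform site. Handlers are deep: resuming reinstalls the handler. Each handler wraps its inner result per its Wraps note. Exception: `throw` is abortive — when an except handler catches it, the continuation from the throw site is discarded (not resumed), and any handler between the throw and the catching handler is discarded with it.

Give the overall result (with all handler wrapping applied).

Step-by-step:
emit(8) @ H1 ⇒ out+=8
throw(1) @ H2 caught ⇒ 27
= 27

Answer: 27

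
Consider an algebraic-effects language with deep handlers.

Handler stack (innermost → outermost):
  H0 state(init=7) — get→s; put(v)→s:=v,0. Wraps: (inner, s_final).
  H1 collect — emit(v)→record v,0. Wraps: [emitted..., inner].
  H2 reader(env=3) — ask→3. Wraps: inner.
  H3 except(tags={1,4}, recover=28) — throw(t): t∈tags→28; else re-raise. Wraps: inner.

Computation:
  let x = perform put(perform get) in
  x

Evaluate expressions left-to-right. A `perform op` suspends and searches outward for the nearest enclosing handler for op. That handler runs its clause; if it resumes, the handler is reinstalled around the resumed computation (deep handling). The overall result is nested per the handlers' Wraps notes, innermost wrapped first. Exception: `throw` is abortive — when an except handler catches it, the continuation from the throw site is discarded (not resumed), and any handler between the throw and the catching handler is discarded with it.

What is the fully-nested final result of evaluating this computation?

Answer: [(0, 7)]

Working:
get @ H0 ⇒ 7
put(7) @ H0 ⇒ s:=7
H0 returns (0, 7)
H1 returns [(0, 7)]
H2 returns [(0, 7)]
H3 returns [(0, 7)]
= [(0, 7)]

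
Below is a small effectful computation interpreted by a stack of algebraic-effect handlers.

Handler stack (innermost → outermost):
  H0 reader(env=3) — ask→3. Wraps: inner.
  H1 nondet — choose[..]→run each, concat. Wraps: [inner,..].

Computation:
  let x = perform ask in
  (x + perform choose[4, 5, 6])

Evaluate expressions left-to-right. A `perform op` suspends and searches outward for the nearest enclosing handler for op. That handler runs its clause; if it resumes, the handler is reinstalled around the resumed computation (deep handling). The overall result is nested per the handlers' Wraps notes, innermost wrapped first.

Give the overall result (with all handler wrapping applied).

Answer: [7, 8, 9]

Evaluation trace:
ask @ H0 ⇒ 3
choose[4, 5, 6] @ H1
  branch[0] choose=4:
    H0 returns 7
    H1 returns [7]
  branch[1] choose=5:
    H0 returns 8
    H1 returns [8]
  branch[2] choose=6:
    H0 returns 9
    H1 returns [9]
= [7, 8, 9]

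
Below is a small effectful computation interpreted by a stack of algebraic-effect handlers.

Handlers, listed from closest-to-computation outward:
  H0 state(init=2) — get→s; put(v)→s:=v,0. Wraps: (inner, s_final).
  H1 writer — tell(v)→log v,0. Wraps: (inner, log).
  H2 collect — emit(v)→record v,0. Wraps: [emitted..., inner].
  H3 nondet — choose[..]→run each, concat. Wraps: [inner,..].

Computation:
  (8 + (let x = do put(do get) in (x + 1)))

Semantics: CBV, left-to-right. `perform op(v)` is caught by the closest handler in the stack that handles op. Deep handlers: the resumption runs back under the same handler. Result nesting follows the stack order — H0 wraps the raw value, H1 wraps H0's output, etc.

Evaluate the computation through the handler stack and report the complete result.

Answer: [[((9, 2), ())]]

Evaluation trace:
get @ H0 ⇒ 2
put(2) @ H0 ⇒ s:=2
H0 returns (9, 2)
H1 returns ((9, 2), ())
H2 returns [((9, 2), ())]
H3 returns [[((9, 2), ())]]
= [[((9, 2), ())]]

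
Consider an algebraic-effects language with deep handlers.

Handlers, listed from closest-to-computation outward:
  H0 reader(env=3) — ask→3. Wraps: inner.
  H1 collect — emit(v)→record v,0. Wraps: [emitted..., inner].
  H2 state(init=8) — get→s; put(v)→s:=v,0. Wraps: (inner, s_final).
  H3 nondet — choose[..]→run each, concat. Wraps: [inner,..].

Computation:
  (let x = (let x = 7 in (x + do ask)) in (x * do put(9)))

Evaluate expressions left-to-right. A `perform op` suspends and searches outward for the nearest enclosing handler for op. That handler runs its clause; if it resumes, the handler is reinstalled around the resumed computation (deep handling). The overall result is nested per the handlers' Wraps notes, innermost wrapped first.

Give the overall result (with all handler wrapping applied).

Step-by-step:
ask @ H0 ⇒ 3
put(9) @ H2 ⇒ s:=9
H0 returns 0
H1 returns [0]
H2 returns ([0], 9)
H3 returns [([0], 9)]
= [([0], 9)]

Answer: [([0], 9)]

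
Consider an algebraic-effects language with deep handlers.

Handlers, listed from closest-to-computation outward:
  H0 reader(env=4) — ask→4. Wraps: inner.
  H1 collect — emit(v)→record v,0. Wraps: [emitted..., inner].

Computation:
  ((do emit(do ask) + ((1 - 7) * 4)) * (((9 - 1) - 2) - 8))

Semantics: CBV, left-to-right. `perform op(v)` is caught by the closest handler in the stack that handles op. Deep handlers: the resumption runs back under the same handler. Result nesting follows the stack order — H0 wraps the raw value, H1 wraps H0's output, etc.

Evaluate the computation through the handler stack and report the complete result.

Step-by-step:
ask @ H0 ⇒ 4
emit(4) @ H1 ⇒ out+=4
H0 returns 48
H1 returns [4, 48]
= [4, 48]

Answer: [4, 48]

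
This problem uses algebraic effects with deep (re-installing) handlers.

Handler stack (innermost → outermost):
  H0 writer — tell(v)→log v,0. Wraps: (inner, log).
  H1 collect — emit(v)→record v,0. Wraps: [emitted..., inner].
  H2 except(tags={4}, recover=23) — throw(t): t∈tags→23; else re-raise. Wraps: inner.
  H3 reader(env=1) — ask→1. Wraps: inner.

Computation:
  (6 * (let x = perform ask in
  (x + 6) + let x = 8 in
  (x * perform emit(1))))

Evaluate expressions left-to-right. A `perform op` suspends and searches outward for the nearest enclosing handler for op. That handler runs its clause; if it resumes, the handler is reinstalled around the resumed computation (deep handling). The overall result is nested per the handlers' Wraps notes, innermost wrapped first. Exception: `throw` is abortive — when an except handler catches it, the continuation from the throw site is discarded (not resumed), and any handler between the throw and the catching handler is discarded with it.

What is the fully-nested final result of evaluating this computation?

Answer: [1, (42, ())]

Working:
ask @ H3 ⇒ 1
emit(1) @ H1 ⇒ out+=1
H0 returns (42, ())
H1 returns [1, (42, ())]
H2 returns [1, (42, ())]
H3 returns [1, (42, ())]
= [1, (42, ())]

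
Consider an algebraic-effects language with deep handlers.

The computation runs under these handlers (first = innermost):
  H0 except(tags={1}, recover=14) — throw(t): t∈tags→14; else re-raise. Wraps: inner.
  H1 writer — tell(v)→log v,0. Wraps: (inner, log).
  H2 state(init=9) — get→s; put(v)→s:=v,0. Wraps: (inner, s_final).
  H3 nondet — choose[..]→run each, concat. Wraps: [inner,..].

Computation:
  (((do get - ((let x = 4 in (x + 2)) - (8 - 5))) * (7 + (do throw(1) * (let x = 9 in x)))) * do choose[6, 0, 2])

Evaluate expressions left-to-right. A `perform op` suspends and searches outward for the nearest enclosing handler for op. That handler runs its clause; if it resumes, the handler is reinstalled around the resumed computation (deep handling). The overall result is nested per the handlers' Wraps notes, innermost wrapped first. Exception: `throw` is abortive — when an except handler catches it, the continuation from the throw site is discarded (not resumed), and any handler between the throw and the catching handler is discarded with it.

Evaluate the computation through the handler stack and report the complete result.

Answer: [((14, ()), 9)]

Step-by-step:
get @ H2 ⇒ 9
throw(1) @ H0 caught ⇒ 14
H1 returns (14, ())
H2 returns ((14, ()), 9)
H3 returns [((14, ()), 9)]
= [((14, ()), 9)]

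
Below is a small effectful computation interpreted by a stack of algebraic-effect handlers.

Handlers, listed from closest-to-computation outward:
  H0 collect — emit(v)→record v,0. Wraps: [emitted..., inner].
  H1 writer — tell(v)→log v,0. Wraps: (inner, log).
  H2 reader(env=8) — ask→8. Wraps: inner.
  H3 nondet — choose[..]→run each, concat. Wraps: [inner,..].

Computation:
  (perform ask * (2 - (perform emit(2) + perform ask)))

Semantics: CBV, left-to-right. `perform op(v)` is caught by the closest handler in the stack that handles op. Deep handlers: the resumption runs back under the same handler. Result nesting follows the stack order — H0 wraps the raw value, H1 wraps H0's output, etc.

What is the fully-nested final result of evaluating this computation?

Step-by-step:
ask @ H2 ⇒ 8
emit(2) @ H0 ⇒ out+=2
ask @ H2 ⇒ 8
H0 returns [2, -48]
H1 returns ([2, -48], ())
H2 returns ([2, -48], ())
H3 returns [([2, -48], ())]
= [([2, -48], ())]

Answer: [([2, -48], ())]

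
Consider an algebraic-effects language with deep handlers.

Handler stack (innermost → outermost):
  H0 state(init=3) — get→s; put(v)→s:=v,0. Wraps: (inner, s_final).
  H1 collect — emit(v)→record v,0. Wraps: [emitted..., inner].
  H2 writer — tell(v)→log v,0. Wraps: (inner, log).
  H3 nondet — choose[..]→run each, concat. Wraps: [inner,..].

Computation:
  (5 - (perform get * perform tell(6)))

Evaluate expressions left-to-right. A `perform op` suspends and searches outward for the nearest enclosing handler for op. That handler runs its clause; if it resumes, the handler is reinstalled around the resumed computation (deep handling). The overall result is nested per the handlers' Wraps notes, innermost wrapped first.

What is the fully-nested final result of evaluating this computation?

Working:
get @ H0 ⇒ 3
tell(6) @ H2 ⇒ log+=6
H0 returns (5, 3)
H1 returns [(5, 3)]
H2 returns ([(5, 3)], (6))
H3 returns [([(5, 3)], (6))]
= [([(5, 3)], (6))]

Answer: [([(5, 3)], (6))]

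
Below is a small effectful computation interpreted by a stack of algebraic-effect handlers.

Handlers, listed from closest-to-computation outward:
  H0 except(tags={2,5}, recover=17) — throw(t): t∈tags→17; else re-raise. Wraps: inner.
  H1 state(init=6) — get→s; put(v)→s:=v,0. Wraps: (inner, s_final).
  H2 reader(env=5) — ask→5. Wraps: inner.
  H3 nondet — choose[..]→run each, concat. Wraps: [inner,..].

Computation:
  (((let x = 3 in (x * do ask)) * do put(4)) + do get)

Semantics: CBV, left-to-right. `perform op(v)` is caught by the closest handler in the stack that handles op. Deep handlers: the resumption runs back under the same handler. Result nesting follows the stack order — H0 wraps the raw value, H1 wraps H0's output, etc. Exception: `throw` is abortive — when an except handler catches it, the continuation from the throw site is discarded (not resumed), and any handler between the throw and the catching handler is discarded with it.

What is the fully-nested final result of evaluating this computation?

Step-by-step:
ask @ H2 ⇒ 5
put(4) @ H1 ⇒ s:=4
get @ H1 ⇒ 4
H0 returns 4
H1 returns (4, 4)
H2 returns (4, 4)
H3 returns [(4, 4)]
= [(4, 4)]

Answer: [(4, 4)]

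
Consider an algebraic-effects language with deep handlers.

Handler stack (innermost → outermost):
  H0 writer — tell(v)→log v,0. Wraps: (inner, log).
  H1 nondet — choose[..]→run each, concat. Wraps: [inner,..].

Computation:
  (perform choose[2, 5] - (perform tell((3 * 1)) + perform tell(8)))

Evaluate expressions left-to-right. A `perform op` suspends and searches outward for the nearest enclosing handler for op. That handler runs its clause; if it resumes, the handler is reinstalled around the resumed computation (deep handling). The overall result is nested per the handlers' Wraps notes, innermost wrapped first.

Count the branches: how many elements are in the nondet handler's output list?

Answer: 2

Working:
choose[2, 5] @ H1
  branch[0] choose=2:
    tell(3) @ H0 ⇒ log+=3
    tell(8) @ H0 ⇒ log+=8
    H0 returns (2, (3, 8))
    H1 returns [(2, (3, 8))]
  branch[1] choose=5:
    tell(3) @ H0 ⇒ log+=3
    tell(8) @ H0 ⇒ log+=8
    H0 returns (5, (3, 8))
    H1 returns [(5, (3, 8))]
= [(2, (3, 8)), (5, (3, 8))]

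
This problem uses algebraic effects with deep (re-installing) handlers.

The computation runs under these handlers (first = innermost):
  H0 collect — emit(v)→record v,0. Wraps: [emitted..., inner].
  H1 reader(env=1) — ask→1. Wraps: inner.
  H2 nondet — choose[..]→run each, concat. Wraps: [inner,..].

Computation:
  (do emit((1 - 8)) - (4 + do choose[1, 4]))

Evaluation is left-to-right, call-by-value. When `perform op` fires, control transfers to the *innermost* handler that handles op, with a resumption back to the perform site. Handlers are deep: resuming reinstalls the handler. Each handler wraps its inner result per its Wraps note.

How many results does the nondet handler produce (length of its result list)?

Answer: 2

Step-by-step:
emit(-7) @ H0 ⇒ out+=-7
choose[1, 4] @ H2
  branch[0] choose=1:
    H0 returns [-7, -5]
    H1 returns [-7, -5]
    H2 returns [[-7, -5]]
  branch[1] choose=4:
    H0 returns [-7, -8]
    H1 returns [-7, -8]
    H2 returns [[-7, -8]]
= [[-7, -5], [-7, -8]]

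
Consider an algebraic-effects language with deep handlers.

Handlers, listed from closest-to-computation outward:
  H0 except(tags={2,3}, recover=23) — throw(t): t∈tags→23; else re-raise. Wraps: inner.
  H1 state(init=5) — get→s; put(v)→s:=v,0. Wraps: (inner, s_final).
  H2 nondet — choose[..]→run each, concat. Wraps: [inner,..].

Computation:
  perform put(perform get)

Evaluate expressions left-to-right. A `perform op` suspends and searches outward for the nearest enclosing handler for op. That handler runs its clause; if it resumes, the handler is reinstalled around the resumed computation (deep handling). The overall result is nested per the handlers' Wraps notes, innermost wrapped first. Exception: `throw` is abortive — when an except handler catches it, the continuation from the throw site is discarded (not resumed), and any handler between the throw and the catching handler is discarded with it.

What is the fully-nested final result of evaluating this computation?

Evaluation trace:
get @ H1 ⇒ 5
put(5) @ H1 ⇒ s:=5
H0 returns 0
H1 returns (0, 5)
H2 returns [(0, 5)]
= [(0, 5)]

Answer: [(0, 5)]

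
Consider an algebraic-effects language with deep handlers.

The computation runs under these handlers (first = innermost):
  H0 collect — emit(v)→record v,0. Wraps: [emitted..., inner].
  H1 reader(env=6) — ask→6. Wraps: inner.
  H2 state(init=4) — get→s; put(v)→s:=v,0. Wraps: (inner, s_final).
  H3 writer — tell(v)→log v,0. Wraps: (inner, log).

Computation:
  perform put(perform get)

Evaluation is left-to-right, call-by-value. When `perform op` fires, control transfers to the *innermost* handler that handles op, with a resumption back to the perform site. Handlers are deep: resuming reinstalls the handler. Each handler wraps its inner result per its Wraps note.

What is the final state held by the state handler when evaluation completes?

Evaluation trace:
get @ H2 ⇒ 4
put(4) @ H2 ⇒ s:=4
H0 returns [0]
H1 returns [0]
H2 returns ([0], 4)
H3 returns (([0], 4), ())
= (([0], 4), ())

Answer: 4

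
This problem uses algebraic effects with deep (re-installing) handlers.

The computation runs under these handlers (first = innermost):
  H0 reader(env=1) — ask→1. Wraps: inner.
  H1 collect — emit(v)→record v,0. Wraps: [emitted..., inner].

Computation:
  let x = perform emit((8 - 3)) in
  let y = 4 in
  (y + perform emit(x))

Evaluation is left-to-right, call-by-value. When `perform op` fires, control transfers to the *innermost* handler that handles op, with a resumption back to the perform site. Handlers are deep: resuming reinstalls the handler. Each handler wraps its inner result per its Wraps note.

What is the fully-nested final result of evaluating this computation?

Working:
emit(5) @ H1 ⇒ out+=5
emit(0) @ H1 ⇒ out+=0
H0 returns 4
H1 returns [5, 0, 4]
= [5, 0, 4]

Answer: [5, 0, 4]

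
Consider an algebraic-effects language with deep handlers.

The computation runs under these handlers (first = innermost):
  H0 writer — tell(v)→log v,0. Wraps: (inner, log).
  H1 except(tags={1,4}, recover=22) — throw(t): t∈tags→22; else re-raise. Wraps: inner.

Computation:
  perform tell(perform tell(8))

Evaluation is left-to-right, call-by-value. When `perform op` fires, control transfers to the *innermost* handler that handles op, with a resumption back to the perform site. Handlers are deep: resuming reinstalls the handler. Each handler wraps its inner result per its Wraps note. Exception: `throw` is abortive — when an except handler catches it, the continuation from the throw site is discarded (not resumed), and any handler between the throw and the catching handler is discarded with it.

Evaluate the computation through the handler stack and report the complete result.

Answer: (0, (8, 0))

Step-by-step:
tell(8) @ H0 ⇒ log+=8
tell(0) @ H0 ⇒ log+=0
H0 returns (0, (8, 0))
H1 returns (0, (8, 0))
= (0, (8, 0))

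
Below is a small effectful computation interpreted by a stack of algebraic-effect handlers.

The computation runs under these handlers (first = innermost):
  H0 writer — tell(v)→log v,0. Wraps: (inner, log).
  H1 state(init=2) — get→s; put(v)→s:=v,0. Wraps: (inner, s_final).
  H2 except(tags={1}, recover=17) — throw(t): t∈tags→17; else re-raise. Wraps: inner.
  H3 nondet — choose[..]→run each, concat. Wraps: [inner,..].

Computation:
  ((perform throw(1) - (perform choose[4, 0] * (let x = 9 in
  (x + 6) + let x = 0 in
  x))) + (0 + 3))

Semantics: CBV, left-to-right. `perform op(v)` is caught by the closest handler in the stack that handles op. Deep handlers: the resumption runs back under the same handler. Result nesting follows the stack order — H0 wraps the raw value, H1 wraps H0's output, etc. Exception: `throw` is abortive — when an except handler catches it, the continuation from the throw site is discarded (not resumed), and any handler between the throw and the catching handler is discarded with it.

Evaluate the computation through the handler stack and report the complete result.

Evaluation trace:
throw(1) @ H2 caught ⇒ 17
H3 returns [17]
= [17]

Answer: [17]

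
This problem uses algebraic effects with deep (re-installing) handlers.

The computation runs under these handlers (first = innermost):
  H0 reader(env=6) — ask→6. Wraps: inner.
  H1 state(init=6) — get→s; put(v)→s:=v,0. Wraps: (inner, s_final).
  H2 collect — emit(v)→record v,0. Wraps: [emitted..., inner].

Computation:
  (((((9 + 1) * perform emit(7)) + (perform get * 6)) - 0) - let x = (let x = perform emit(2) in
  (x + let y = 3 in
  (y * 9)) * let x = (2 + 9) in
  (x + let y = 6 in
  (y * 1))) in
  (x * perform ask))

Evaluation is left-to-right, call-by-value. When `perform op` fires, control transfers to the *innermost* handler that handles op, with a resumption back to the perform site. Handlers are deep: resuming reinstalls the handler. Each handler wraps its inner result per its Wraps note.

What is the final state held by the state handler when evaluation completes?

Answer: 6

Working:
emit(7) @ H2 ⇒ out+=7
get @ H1 ⇒ 6
emit(2) @ H2 ⇒ out+=2
ask @ H0 ⇒ 6
H0 returns -2718
H1 returns (-2718, 6)
H2 returns [7, 2, (-2718, 6)]
= [7, 2, (-2718, 6)]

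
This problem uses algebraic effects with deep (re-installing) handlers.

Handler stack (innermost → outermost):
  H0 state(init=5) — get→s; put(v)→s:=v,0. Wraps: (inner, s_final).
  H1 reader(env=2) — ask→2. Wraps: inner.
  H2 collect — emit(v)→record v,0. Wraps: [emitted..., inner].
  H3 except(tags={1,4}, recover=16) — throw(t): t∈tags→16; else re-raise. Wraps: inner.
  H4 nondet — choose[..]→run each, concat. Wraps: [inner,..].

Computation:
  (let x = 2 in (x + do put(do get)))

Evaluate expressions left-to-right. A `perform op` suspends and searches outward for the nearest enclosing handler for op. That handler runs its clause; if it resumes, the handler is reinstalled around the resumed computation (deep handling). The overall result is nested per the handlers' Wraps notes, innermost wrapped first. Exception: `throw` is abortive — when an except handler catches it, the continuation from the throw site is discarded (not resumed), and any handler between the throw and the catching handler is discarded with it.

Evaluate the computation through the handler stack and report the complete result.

Answer: [[(2, 5)]]

Evaluation trace:
get @ H0 ⇒ 5
put(5) @ H0 ⇒ s:=5
H0 returns (2, 5)
H1 returns (2, 5)
H2 returns [(2, 5)]
H3 returns [(2, 5)]
H4 returns [[(2, 5)]]
= [[(2, 5)]]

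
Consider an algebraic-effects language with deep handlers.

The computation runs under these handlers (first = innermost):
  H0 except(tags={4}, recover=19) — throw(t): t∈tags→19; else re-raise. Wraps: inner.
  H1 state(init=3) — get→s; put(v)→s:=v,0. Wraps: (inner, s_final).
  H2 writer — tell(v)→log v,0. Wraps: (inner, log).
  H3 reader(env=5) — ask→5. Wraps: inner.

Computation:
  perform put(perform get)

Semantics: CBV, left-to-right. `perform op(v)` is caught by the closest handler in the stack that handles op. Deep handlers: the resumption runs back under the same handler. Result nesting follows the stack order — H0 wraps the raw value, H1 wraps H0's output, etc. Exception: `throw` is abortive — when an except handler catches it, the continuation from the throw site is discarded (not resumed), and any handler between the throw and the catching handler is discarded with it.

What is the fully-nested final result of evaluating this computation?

Answer: ((0, 3), ())

Step-by-step:
get @ H1 ⇒ 3
put(3) @ H1 ⇒ s:=3
H0 returns 0
H1 returns (0, 3)
H2 returns ((0, 3), ())
H3 returns ((0, 3), ())
= ((0, 3), ())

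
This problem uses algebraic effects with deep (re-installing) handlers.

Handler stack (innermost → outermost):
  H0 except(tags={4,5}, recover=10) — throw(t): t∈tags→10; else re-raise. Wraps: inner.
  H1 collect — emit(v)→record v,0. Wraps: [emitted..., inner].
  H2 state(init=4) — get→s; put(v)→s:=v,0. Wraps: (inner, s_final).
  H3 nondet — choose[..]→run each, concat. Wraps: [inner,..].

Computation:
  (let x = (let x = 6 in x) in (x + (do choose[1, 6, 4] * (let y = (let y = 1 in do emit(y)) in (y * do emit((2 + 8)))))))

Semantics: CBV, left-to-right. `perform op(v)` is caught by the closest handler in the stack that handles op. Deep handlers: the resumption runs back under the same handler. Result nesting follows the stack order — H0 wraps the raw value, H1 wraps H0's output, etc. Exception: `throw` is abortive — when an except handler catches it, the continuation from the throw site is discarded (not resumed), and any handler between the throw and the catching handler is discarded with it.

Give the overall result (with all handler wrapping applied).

Answer: [([1, 10, 6], 4), ([1, 10, 6], 4), ([1, 10, 6], 4)]

Step-by-step:
choose[1, 6, 4] @ H3
  branch[0] choose=1:
    emit(1) @ H1 ⇒ out+=1
    emit(10) @ H1 ⇒ out+=10
    H0 returns 6
    H1 returns [1, 10, 6]
    H2 returns ([1, 10, 6], 4)
    H3 returns [([1, 10, 6], 4)]
  branch[1] choose=6:
    emit(1) @ H1 ⇒ out+=1
    emit(10) @ H1 ⇒ out+=10
    H0 returns 6
    H1 returns [1, 10, 6]
    H2 returns ([1, 10, 6], 4)
    H3 returns [([1, 10, 6], 4)]
  branch[2] choose=4:
    emit(1) @ H1 ⇒ out+=1
    emit(10) @ H1 ⇒ out+=10
    H0 returns 6
    H1 returns [1, 10, 6]
    H2 returns ([1, 10, 6], 4)
    H3 returns [([1, 10, 6], 4)]
= [([1, 10, 6], 4), ([1, 10, 6], 4), ([1, 10, 6], 4)]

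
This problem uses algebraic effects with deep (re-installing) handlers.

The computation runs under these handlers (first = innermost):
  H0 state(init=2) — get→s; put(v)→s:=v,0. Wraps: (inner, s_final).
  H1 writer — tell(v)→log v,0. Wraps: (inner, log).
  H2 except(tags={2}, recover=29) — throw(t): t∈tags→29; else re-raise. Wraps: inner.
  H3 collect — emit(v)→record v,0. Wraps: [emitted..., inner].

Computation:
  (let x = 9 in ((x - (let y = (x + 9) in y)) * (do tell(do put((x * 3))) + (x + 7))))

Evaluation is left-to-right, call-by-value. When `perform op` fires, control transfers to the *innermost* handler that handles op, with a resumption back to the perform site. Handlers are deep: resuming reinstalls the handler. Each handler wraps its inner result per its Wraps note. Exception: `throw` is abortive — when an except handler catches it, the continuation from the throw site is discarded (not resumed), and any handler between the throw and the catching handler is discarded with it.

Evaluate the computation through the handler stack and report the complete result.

Answer: [((-144, 27), (0))]

Working:
put(27) @ H0 ⇒ s:=27
tell(0) @ H1 ⇒ log+=0
H0 returns (-144, 27)
H1 returns ((-144, 27), (0))
H2 returns ((-144, 27), (0))
H3 returns [((-144, 27), (0))]
= [((-144, 27), (0))]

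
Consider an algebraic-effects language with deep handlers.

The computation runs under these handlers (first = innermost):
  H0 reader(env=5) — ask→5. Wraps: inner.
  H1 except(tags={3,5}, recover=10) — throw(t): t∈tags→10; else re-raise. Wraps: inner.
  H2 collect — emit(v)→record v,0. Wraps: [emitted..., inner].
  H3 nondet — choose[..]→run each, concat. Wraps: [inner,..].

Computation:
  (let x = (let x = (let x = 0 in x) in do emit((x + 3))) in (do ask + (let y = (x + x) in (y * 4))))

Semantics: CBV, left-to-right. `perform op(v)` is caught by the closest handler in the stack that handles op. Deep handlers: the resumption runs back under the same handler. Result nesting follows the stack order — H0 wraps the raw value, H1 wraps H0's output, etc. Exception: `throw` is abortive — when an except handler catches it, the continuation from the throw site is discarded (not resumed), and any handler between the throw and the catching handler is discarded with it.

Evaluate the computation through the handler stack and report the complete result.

Answer: [[3, 5]]

Evaluation trace:
emit(3) @ H2 ⇒ out+=3
ask @ H0 ⇒ 5
H0 returns 5
H1 returns 5
H2 returns [3, 5]
H3 returns [[3, 5]]
= [[3, 5]]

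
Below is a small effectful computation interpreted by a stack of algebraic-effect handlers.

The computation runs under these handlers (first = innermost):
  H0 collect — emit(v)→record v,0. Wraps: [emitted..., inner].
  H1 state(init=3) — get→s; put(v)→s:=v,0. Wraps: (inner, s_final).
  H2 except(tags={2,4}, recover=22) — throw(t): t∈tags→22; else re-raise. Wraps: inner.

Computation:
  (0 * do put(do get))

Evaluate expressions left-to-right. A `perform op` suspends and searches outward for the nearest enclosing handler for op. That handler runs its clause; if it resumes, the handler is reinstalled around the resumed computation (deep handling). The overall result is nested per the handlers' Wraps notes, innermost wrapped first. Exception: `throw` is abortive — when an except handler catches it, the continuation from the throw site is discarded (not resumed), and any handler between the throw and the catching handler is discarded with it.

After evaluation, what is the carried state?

Evaluation trace:
get @ H1 ⇒ 3
put(3) @ H1 ⇒ s:=3
H0 returns [0]
H1 returns ([0], 3)
H2 returns ([0], 3)
= ([0], 3)

Answer: 3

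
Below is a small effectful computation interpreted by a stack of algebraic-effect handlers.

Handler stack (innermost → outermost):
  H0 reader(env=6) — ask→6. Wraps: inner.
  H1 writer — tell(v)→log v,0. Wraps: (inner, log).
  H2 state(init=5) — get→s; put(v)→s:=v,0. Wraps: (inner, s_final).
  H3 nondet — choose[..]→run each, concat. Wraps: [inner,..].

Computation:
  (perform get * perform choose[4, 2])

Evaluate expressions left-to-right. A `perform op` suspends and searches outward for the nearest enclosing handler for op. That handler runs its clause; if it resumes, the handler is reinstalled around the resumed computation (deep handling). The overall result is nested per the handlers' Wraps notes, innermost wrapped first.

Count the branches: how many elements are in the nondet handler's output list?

Step-by-step:
get @ H2 ⇒ 5
choose[4, 2] @ H3
  branch[0] choose=4:
    H0 returns 20
    H1 returns (20, ())
    H2 returns ((20, ()), 5)
    H3 returns [((20, ()), 5)]
  branch[1] choose=2:
    H0 returns 10
    H1 returns (10, ())
    H2 returns ((10, ()), 5)
    H3 returns [((10, ()), 5)]
= [((20, ()), 5), ((10, ()), 5)]

Answer: 2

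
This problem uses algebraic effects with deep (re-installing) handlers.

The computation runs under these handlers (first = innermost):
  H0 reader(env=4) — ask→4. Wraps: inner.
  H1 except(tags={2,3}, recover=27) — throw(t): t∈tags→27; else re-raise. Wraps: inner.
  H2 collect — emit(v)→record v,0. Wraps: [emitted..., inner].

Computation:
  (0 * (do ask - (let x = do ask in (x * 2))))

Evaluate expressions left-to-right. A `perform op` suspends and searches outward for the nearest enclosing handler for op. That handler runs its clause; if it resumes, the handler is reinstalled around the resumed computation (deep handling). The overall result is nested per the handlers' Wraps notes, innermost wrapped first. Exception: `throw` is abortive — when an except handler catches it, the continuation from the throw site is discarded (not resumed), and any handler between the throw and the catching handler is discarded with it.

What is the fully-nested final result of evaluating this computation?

Answer: [0]

Step-by-step:
ask @ H0 ⇒ 4
ask @ H0 ⇒ 4
H0 returns 0
H1 returns 0
H2 returns [0]
= [0]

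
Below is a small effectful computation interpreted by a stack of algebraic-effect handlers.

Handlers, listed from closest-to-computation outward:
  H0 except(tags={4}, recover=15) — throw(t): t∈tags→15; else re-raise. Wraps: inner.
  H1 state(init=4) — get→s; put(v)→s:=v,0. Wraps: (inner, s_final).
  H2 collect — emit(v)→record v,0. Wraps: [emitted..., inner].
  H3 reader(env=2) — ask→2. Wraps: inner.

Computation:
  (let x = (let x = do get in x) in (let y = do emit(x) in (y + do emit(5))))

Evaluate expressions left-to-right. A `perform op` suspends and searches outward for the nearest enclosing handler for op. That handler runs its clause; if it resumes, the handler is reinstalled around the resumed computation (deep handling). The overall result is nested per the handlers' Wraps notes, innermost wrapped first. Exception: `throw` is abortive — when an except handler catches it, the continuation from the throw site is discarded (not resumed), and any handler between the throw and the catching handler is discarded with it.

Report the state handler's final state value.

Working:
get @ H1 ⇒ 4
emit(4) @ H2 ⇒ out+=4
emit(5) @ H2 ⇒ out+=5
H0 returns 0
H1 returns (0, 4)
H2 returns [4, 5, (0, 4)]
H3 returns [4, 5, (0, 4)]
= [4, 5, (0, 4)]

Answer: 4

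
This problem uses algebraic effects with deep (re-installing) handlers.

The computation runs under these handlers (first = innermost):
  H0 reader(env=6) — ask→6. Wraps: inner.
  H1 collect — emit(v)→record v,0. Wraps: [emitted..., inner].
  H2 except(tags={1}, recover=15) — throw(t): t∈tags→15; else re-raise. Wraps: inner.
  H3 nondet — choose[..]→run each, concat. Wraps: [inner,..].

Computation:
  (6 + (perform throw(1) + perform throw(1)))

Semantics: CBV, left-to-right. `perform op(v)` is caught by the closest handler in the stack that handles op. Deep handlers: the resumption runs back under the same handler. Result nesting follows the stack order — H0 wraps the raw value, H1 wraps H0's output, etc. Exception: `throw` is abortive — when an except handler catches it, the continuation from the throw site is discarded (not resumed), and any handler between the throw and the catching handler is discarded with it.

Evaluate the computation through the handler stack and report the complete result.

Evaluation trace:
throw(1) @ H2 caught ⇒ 15
H3 returns [15]
= [15]

Answer: [15]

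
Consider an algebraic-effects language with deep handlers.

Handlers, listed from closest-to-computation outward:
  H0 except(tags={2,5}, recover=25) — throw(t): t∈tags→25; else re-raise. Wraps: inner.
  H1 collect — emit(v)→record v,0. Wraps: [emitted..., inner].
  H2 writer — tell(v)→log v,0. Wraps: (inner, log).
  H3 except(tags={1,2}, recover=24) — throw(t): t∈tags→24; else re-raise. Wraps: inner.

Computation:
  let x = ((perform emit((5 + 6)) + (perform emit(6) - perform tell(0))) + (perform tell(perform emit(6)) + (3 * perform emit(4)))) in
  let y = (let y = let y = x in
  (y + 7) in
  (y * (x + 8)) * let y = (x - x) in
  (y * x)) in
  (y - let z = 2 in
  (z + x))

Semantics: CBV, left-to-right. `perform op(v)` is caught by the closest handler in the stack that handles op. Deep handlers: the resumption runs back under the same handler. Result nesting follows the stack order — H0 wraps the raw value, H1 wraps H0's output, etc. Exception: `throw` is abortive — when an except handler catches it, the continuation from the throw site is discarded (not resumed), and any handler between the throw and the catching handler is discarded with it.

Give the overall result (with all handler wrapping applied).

Answer: ([11, 6, 6, 4, -2], (0, 0))

Working:
emit(11) @ H1 ⇒ out+=11
emit(6) @ H1 ⇒ out+=6
tell(0) @ H2 ⇒ log+=0
emit(6) @ H1 ⇒ out+=6
tell(0) @ H2 ⇒ log+=0
emit(4) @ H1 ⇒ out+=4
H0 returns -2
H1 returns [11, 6, 6, 4, -2]
H2 returns ([11, 6, 6, 4, -2], (0, 0))
H3 returns ([11, 6, 6, 4, -2], (0, 0))
= ([11, 6, 6, 4, -2], (0, 0))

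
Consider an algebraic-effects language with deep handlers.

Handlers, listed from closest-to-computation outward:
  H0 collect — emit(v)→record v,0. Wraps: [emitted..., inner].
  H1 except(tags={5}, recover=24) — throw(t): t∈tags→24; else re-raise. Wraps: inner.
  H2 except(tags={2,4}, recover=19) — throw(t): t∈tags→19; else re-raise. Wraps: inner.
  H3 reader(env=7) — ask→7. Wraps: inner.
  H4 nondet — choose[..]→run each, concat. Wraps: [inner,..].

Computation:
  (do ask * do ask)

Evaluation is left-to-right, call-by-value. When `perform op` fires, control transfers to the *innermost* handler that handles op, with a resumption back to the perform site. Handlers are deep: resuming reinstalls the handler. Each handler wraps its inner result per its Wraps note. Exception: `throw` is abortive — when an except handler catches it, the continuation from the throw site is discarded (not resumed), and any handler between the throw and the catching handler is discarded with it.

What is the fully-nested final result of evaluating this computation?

Answer: [[49]]

Step-by-step:
ask @ H3 ⇒ 7
ask @ H3 ⇒ 7
H0 returns [49]
H1 returns [49]
H2 returns [49]
H3 returns [49]
H4 returns [[49]]
= [[49]]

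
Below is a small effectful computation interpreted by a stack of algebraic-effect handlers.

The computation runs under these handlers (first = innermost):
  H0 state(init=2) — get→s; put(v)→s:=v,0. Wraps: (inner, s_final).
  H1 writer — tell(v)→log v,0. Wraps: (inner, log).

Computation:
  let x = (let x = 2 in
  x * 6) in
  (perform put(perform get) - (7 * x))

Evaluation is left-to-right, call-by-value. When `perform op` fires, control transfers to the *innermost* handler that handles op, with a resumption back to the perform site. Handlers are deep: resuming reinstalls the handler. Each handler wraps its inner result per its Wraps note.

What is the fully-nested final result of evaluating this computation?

Answer: ((-84, 2), ())

Step-by-step:
get @ H0 ⇒ 2
put(2) @ H0 ⇒ s:=2
H0 returns (-84, 2)
H1 returns ((-84, 2), ())
= ((-84, 2), ())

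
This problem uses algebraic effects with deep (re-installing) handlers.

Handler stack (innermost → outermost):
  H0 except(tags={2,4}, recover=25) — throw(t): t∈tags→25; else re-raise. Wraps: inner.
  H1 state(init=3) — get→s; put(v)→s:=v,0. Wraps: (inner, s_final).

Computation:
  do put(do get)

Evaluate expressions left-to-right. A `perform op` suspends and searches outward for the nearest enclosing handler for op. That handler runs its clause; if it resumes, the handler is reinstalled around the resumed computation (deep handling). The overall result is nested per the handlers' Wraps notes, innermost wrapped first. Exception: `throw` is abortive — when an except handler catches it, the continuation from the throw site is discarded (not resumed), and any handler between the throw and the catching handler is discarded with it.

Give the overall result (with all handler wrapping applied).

Step-by-step:
get @ H1 ⇒ 3
put(3) @ H1 ⇒ s:=3
H0 returns 0
H1 returns (0, 3)
= (0, 3)

Answer: (0, 3)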